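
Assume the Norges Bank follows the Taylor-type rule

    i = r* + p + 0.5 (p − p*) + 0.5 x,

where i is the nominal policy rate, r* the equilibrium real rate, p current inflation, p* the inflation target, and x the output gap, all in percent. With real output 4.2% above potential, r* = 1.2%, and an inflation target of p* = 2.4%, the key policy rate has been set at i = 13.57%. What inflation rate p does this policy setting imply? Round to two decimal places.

7.65%

Output 4.2% above potential → x = 4.2.
Collecting p: i = r* + (1 + 0.5) p − 0.5 p* + 0.5 x
1.5 p = 13.57 − 1.2 + 0.5 × 2.4 − 0.5 × 4.2 = 11.47
p = 11.47 / 1.5 = 7.65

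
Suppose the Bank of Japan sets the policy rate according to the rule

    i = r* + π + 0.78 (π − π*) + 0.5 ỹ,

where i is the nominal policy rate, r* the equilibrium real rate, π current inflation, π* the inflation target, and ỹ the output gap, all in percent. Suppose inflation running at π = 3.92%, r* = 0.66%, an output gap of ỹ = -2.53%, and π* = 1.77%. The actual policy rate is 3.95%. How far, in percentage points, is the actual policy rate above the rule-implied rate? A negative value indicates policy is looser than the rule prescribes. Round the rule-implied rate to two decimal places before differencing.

-1.04 pp

i = 0.66 + 3.92 + 0.78 × (3.92 − 1.77) + 0.5 × (-2.53)
   = 0.66 + 3.92 + 1.677 − 1.265 = 4.99
Deviation = 3.95 − 4.99 = -1.04 pp.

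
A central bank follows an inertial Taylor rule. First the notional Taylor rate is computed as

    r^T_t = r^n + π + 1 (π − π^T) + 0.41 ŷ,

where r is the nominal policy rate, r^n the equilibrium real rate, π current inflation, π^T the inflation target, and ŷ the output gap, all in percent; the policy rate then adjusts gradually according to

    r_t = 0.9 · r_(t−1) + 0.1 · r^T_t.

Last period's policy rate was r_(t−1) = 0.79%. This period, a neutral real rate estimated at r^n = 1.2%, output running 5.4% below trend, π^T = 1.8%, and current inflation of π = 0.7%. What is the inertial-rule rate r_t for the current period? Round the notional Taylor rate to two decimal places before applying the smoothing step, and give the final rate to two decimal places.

0.57%

Output 5.4% below potential → ŷ = -5.4.
r^T_t = 1.2 + 0.7 + 1 × (0.7 − 1.8) + 0.41 × (-5.4)
   = 1.2 + 0.7 − 1.1 − 2.214 = -1.41
r_t = 0.9 × 0.79 + 0.1 × (-1.41) = 0.711 − 0.141 = 0.57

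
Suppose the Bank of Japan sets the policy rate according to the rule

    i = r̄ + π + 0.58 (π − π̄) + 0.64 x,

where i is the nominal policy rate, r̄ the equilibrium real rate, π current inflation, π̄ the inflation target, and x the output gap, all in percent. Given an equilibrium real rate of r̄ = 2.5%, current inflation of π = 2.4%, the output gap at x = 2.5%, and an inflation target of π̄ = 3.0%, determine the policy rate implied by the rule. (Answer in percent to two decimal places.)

i = 2.5 + 2.4 + 0.58 × (2.4 − 3.0) + 0.64 × 2.5
   = 2.5 + 2.4 − 0.348 + 1.6 = 6.15

6.15%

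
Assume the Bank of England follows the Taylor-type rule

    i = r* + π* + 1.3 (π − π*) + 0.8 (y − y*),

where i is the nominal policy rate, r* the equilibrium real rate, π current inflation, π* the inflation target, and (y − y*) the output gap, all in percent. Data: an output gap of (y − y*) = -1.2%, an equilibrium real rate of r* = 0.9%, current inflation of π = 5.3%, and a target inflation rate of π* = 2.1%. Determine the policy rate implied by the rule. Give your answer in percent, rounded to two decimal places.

i = 0.9 + 2.1 + 1.3 × (5.3 − 2.1) + 0.8 × (-1.2)
   = 0.9 + 2.1 + 4.16 − 0.96 = 6.20

6.20%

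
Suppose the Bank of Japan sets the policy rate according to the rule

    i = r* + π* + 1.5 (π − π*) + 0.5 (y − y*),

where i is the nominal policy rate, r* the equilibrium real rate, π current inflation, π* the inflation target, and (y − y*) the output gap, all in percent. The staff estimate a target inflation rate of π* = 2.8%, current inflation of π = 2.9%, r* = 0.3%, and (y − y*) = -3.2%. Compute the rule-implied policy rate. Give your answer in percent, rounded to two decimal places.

1.65%

i = 0.3 + 2.8 + 1.5 × (2.9 − 2.8) + 0.5 × (-3.2)
   = 0.3 + 2.8 + 0.15 − 1.6 = 1.65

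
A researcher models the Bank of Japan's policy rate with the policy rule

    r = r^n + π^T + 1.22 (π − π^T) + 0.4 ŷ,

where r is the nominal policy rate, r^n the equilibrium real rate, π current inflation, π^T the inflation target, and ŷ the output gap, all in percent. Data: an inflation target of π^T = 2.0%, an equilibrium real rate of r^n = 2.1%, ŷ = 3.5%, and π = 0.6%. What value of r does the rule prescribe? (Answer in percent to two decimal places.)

3.79%

r = 2.1 + 2.0 + 1.22 × (0.6 − 2.0) + 0.4 × 3.5
   = 2.1 + 2 − 1.708 + 1.4 = 3.79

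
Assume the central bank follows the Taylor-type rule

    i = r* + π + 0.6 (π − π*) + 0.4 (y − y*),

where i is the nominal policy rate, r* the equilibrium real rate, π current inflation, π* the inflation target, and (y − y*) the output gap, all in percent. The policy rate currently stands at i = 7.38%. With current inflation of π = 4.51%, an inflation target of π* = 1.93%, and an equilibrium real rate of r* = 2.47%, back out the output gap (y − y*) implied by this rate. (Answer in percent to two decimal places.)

0.4 (y − y*) = 7.38 − 2.47 − 4.51 − 0.6 × (4.51 − 1.93) = -1.148
(y − y*) = -1.148 / 0.4 = -2.87

-2.87%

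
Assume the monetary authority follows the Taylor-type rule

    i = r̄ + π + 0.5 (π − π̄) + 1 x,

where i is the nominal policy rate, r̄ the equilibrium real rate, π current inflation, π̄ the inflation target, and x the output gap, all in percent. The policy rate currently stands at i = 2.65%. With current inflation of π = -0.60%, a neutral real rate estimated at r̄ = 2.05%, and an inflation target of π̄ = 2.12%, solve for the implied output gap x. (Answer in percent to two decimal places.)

2.56%

1 x = 2.65 − 2.05 − (-0.60) − 0.5 × ((-0.60) − 2.12) = 2.56
x = 2.56 / 1 = 2.56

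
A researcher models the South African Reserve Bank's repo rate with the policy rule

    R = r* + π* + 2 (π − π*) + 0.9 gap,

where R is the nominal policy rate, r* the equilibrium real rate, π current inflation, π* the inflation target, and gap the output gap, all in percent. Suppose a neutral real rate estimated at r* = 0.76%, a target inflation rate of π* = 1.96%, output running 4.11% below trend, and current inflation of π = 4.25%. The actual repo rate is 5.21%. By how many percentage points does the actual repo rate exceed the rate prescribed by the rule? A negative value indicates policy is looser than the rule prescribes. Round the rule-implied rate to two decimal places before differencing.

1.61 pp

Output 4.11% below potential → gap = -4.11.
R = 0.76 + 1.96 + 2 × (4.25 − 1.96) + 0.9 × (-4.11)
   = 0.76 + 1.96 + 4.58 − 3.699 = 3.60
Deviation = 5.21 − 3.60 = 1.61 pp.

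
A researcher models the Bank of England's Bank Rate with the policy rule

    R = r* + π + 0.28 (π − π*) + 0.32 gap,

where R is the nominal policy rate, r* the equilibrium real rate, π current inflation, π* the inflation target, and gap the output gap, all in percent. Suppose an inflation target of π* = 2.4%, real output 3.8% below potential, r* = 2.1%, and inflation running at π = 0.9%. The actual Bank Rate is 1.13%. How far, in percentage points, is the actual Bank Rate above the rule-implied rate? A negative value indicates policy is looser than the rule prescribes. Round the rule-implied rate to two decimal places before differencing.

Output 3.8% below potential → gap = -3.8.
R = 2.1 + 0.9 + 0.28 × (0.9 − 2.4) + 0.32 × (-3.8)
   = 2.1 + 0.9 − 0.42 − 1.216 = 1.36
Deviation = 1.13 − 1.36 = -0.23 pp.

-0.23 pp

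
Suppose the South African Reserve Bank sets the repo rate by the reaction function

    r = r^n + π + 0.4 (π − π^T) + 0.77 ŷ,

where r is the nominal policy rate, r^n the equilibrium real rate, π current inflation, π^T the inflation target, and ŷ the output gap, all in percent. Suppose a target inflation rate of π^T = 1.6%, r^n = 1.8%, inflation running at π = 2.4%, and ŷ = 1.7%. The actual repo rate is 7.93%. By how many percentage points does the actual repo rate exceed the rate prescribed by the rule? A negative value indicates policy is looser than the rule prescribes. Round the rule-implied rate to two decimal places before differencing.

r = 1.8 + 2.4 + 0.4 × (2.4 − 1.6) + 0.77 × 1.7
   = 1.8 + 2.4 + 0.32 + 1.309 = 5.83
Deviation = 7.93 − 5.83 = 2.10 pp.

2.10 pp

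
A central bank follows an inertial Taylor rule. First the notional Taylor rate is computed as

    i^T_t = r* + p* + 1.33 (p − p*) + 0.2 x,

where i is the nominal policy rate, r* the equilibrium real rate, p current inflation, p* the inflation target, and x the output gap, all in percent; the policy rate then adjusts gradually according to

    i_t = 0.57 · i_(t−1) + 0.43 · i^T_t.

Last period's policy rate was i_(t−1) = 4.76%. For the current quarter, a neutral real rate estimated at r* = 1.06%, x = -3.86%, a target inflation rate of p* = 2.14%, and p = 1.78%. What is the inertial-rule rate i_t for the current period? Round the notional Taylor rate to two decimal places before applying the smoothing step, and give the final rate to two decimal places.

3.55%

i^T_t = 1.06 + 2.14 + 1.33 × (1.78 − 2.14) + 0.2 × (-3.86)
   = 1.06 + 2.14 − 0.4788 − 0.772 = 1.95
i_t = 0.57 × 4.76 + 0.43 × 1.95 = 2.7132 + 0.8385 = 3.55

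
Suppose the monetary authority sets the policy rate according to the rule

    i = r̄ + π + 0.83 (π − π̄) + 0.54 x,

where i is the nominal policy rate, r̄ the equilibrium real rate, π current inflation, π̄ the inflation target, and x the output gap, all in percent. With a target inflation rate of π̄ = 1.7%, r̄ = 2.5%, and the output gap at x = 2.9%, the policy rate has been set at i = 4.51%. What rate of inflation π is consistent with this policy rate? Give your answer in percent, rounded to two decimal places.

Collecting π: i = r̄ + (1 + 0.83) π − 0.83 π̄ + 0.54 x
1.83 π = 4.51 − 2.5 + 0.83 × 1.7 − 0.54 × 2.9 = 1.855
π = 1.855 / 1.83 = 1.01

1.01%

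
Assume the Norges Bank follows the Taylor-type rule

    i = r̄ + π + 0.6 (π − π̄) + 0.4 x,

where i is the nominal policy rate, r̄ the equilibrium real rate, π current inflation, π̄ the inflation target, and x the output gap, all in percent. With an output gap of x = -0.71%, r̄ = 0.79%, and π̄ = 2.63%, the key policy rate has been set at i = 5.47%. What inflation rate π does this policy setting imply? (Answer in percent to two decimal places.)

4.09%

Collecting π: i = r̄ + (1 + 0.6) π − 0.6 π̄ + 0.4 x
1.6 π = 5.47 − 0.79 + 0.6 × 2.63 − 0.4 × (-0.71) = 6.542
π = 6.542 / 1.6 = 4.09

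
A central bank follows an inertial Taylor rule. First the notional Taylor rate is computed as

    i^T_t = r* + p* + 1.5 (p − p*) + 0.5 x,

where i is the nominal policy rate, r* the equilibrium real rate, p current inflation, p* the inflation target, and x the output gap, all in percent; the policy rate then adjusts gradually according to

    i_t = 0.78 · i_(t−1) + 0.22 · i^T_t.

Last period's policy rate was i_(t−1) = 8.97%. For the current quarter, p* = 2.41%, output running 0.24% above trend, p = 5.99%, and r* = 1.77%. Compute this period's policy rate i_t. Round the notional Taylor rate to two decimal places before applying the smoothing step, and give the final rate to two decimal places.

Output 0.24% above potential → x = 0.24.
i^T_t = 1.77 + 2.41 + 1.5 × (5.99 − 2.41) + 0.5 × 0.24
   = 1.77 + 2.41 + 5.37 + 0.12 = 9.67
i_t = 0.78 × 8.97 + 0.22 × 9.67 = 6.9966 + 2.1274 = 9.12

9.12%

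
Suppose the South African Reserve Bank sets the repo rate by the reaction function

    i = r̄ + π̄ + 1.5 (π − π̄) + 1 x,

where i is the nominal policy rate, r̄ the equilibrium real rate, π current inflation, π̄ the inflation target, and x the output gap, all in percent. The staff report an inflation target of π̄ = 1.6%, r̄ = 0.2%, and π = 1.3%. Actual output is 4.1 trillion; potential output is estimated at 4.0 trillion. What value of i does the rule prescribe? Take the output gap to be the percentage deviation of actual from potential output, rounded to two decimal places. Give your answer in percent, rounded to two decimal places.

Output gap = 100 × (4.1 − 4.0) / 4.0 = 2.50%.
i = 0.20 + 1.60 + 1.5 × (1.30 − 1.60) + 1 × 2.50
   = 0.20 + 1.6 − 0.45 + 2.5 = 3.85

3.85%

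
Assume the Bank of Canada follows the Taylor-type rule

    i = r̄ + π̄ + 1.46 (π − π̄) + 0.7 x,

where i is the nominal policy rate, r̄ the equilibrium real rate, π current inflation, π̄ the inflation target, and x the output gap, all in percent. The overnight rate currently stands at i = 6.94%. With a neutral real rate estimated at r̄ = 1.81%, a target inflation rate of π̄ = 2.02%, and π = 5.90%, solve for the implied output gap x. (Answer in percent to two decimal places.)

0.7 x = 6.94 − 1.81 − 2.02 − 1.46 × (5.90 − 2.02) = -2.5548
x = -2.5548 / 0.7 = -3.65

-3.65%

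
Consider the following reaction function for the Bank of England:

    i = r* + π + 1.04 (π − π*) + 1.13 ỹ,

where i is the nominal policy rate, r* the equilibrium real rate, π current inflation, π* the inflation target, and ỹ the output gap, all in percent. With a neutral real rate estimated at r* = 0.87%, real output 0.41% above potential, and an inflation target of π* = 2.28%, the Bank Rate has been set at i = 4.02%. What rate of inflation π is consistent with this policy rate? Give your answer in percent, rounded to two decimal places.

2.48%

Output 0.41% above potential → ỹ = 0.41.
Collecting π: i = r* + (1 + 1.04) π − 1.04 π* + 1.13 ỹ
2.04 π = 4.02 − 0.87 + 1.04 × 2.28 − 1.13 × 0.41 = 5.0579
π = 5.0579 / 2.04 = 2.48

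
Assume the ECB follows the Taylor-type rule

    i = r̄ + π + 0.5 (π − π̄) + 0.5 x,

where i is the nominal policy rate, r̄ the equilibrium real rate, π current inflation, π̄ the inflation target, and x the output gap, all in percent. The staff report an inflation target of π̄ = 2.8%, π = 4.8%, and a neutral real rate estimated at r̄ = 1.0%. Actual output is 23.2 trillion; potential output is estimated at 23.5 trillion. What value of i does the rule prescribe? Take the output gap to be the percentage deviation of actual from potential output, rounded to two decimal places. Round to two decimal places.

Output gap = 100 × (23.2 − 23.5) / 23.5 = -1.28%.
i = 1.00 + 4.80 + 0.5 × (4.80 − 2.80) + 0.5 × (-1.28)
   = 1.00 + 4.8 + 1 − 0.64 = 6.16

6.16%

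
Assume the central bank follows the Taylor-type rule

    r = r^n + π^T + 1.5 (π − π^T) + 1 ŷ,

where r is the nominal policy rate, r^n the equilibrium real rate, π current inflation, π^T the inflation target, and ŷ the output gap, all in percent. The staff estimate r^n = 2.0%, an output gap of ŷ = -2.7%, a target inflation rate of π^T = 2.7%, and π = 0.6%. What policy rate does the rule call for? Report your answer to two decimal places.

r = 2.0 + 2.7 + 1.5 × (0.6 − 2.7) + 1 × (-2.7)
   = 2.0 + 2.7 − 3.15 − 2.7 = -1.15

-1.15%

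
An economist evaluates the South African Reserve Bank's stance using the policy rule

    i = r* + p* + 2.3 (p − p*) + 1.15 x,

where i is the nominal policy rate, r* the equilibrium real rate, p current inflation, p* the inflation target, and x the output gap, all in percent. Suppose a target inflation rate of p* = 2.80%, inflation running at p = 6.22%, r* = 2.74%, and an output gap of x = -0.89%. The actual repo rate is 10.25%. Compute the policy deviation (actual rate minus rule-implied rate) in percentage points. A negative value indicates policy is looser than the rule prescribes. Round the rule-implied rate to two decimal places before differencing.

-2.13 pp

i = 2.74 + 2.80 + 2.3 × (6.22 − 2.80) + 1.15 × (-0.89)
   = 2.74 + 2.8 + 7.866 − 1.0235 = 12.38
Deviation = 10.25 − 12.38 = -2.13 pp.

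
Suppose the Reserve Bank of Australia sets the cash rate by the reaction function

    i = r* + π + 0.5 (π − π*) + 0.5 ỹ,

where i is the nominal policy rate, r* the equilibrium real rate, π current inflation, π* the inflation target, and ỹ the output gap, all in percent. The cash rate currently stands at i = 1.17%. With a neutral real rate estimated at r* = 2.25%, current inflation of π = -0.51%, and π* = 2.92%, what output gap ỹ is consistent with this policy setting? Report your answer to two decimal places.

0.5 ỹ = 1.17 − 2.25 − (-0.51) − 0.5 × ((-0.51) − 2.92) = 1.145
ỹ = 1.145 / 0.5 = 2.29

2.29%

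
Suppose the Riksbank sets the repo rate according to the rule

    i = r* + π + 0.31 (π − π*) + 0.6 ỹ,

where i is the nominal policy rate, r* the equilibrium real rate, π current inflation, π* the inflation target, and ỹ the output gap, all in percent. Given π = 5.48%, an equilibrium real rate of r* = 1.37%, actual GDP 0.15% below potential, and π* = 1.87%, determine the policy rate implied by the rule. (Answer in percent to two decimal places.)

7.88%

Output 0.15% below potential → ỹ = -0.15.
i = 1.37 + 5.48 + 0.31 × (5.48 − 1.87) + 0.6 × (-0.15)
   = 1.37 + 5.48 + 1.1191 − 0.09 = 7.88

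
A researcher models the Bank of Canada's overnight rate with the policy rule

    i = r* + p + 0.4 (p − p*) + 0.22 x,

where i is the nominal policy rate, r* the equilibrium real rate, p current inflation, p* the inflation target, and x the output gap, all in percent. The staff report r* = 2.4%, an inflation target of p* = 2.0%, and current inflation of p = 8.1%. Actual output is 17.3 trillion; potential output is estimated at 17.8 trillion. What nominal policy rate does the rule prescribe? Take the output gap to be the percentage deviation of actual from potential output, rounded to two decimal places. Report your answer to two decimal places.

12.32%

Output gap = 100 × (17.3 − 17.8) / 17.8 = -2.81%.
i = 2.40 + 8.10 + 0.4 × (8.10 − 2.00) + 0.22 × (-2.81)
   = 2.40 + 8.1 + 2.44 − 0.6182 = 12.32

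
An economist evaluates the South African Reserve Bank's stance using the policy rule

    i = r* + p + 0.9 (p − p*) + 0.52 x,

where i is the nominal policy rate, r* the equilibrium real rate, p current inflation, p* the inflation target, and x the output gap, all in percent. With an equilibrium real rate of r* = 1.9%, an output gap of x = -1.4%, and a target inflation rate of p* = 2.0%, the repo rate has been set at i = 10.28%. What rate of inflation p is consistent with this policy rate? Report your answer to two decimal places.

5.74%

Collecting p: i = r* + (1 + 0.9) p − 0.9 p* + 0.52 x
1.9 p = 10.28 − 1.9 + 0.9 × 2.0 − 0.52 × (-1.4) = 10.908
p = 10.908 / 1.9 = 5.74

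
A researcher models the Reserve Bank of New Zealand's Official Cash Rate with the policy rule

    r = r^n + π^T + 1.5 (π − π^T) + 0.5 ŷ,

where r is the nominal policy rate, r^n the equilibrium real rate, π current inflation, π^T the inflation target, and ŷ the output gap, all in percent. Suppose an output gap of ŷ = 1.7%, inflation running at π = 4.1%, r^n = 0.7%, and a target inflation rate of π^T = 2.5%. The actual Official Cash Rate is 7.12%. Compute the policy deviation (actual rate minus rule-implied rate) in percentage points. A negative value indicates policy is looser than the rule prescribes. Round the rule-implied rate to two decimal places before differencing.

r = 0.7 + 2.5 + 1.5 × (4.1 − 2.5) + 0.5 × 1.7
   = 0.7 + 2.5 + 2.4 + 0.85 = 6.45
Deviation = 7.12 − 6.45 = 0.67 pp.

0.67 pp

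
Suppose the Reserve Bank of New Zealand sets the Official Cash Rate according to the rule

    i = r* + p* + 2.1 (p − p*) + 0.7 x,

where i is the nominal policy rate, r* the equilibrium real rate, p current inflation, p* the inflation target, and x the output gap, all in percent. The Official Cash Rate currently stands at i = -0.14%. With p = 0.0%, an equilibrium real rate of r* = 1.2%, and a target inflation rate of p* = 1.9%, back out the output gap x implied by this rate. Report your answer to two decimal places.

0.7 x = -0.14 − 1.2 − 1.9 − 2.1 × (0.0 − 1.9) = 0.75
x = 0.75 / 0.7 = 1.07

1.07%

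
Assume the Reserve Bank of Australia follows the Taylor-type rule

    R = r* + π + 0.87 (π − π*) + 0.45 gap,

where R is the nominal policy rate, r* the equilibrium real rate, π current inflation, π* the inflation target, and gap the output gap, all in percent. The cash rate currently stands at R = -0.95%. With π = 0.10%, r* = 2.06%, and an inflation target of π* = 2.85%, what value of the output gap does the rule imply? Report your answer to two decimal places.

-1.59%

0.45 gap = -0.95 − 2.06 − 0.10 − 0.87 × (0.10 − 2.85) = -0.7175
gap = -0.7175 / 0.45 = -1.59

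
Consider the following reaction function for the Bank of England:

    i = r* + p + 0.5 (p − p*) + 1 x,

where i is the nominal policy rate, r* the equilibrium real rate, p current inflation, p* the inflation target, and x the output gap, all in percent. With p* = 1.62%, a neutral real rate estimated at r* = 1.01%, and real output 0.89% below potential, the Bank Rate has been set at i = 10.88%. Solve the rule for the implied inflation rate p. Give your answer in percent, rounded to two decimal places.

Output 0.89% below potential → x = -0.89.
Collecting p: i = r* + (1 + 0.5) p − 0.5 p* + 1 x
1.5 p = 10.88 − 1.01 + 0.5 × 1.62 − 1 × (-0.89) = 11.57
p = 11.57 / 1.5 = 7.71

7.71%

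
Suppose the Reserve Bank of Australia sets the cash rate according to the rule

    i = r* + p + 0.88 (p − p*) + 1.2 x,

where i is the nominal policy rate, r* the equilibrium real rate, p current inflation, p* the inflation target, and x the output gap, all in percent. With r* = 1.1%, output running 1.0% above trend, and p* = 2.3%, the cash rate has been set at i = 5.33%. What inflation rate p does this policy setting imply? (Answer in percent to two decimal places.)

2.69%

Output 1.0% above potential → x = 1.0.
Collecting p: i = r* + (1 + 0.88) p − 0.88 p* + 1.2 x
1.88 p = 5.33 − 1.1 + 0.88 × 2.3 − 1.2 × 1.0 = 5.054
p = 5.054 / 1.88 = 2.69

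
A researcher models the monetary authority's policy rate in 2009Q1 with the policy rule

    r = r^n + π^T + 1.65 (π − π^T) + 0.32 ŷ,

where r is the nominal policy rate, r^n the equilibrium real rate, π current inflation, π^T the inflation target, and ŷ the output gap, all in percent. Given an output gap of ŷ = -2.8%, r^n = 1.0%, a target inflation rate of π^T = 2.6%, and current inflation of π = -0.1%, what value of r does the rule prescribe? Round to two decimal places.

-1.75%

r = 1.0 + 2.6 + 1.65 × (-0.1 − 2.6) + 0.32 × (-2.8)
   = 1.0 + 2.6 − 4.455 − 0.896 = -1.75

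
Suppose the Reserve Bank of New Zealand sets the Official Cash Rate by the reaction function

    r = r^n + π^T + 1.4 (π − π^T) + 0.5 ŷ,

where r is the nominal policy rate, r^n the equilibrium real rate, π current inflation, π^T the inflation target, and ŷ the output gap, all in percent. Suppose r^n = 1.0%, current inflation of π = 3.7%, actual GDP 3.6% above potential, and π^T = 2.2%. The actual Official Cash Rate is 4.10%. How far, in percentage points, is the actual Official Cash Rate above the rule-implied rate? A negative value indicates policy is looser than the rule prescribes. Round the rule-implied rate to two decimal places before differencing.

-3.00 pp

Output 3.6% above potential → ŷ = 3.6.
r = 1.0 + 2.2 + 1.4 × (3.7 − 2.2) + 0.5 × 3.6
   = 1.0 + 2.2 + 2.1 + 1.8 = 7.10
Deviation = 4.10 − 7.10 = -3.00 pp.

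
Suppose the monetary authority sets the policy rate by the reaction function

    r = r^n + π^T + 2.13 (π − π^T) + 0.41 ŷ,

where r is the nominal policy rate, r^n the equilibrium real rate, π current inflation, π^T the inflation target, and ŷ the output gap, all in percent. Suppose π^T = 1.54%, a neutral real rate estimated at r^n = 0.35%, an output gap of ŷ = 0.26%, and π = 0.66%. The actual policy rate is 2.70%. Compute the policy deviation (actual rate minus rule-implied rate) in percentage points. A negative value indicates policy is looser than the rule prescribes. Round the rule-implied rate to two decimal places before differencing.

2.58 pp

r = 0.35 + 1.54 + 2.13 × (0.66 − 1.54) + 0.41 × 0.26
   = 0.35 + 1.54 − 1.8744 + 0.1066 = 0.12
Deviation = 2.70 − 0.12 = 2.58 pp.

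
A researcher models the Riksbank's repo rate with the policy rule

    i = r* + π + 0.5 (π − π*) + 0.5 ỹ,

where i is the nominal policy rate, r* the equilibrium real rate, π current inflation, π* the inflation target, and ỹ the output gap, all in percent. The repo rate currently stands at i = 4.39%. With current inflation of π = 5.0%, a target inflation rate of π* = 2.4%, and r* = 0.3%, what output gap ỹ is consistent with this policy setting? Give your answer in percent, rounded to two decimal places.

-4.42%

0.5 ỹ = 4.39 − 0.3 − 5.0 − 0.5 × (5.0 − 2.4) = -2.21
ỹ = -2.21 / 0.5 = -4.42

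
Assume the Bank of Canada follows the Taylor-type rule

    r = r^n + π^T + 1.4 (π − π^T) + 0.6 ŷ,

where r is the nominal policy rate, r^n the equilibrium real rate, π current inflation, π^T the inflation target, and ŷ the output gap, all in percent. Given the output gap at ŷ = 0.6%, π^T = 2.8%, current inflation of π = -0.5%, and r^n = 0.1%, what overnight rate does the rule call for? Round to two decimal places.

-1.36%

r = 0.1 + 2.8 + 1.4 × (-0.5 − 2.8) + 0.6 × 0.6
   = 0.1 + 2.8 − 4.62 + 0.36 = -1.36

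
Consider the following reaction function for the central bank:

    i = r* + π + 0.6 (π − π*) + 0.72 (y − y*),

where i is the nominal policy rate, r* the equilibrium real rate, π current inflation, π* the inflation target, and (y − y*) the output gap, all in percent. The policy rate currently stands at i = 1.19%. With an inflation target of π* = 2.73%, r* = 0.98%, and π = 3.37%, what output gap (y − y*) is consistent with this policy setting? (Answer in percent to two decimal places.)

-4.92%

0.72 (y − y*) = 1.19 − 0.98 − 3.37 − 0.6 × (3.37 − 2.73) = -3.544
(y − y*) = -3.544 / 0.72 = -4.92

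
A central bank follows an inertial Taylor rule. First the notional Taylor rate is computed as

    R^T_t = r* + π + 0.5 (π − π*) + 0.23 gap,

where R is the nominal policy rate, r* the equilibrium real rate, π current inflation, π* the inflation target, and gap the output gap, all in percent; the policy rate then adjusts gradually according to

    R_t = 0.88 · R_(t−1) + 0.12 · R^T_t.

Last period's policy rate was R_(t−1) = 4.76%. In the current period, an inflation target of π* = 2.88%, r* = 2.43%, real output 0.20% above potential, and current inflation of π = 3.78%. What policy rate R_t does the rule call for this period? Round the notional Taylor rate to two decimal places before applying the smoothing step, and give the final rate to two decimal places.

4.99%

Output 0.20% above potential → gap = 0.20.
R^T_t = 2.43 + 3.78 + 0.5 × (3.78 − 2.88) + 0.23 × 0.20
   = 2.43 + 3.78 + 0.45 + 0.046 = 6.71
R_t = 0.88 × 4.76 + 0.12 × 6.71 = 4.1888 + 0.8052 = 4.99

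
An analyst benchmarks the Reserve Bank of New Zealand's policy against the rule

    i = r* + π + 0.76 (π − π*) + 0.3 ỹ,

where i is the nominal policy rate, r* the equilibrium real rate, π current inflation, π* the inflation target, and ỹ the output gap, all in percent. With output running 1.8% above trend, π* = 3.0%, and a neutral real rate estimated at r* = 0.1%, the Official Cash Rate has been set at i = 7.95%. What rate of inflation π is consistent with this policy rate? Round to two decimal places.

5.45%

Output 1.8% above potential → ỹ = 1.8.
Collecting π: i = r* + (1 + 0.76) π − 0.76 π* + 0.3 ỹ
1.76 π = 7.95 − 0.1 + 0.76 × 3.0 − 0.3 × 1.8 = 9.59
π = 9.59 / 1.76 = 5.45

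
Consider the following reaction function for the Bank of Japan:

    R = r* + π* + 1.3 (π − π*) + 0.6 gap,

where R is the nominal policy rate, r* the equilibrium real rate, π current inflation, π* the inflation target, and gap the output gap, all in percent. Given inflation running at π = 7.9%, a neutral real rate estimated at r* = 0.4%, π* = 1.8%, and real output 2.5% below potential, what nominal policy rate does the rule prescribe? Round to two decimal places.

Output 2.5% below potential → gap = -2.5.
R = 0.4 + 1.8 + 1.3 × (7.9 − 1.8) + 0.6 × (-2.5)
   = 0.4 + 1.8 + 7.93 − 1.5 = 8.63

8.63%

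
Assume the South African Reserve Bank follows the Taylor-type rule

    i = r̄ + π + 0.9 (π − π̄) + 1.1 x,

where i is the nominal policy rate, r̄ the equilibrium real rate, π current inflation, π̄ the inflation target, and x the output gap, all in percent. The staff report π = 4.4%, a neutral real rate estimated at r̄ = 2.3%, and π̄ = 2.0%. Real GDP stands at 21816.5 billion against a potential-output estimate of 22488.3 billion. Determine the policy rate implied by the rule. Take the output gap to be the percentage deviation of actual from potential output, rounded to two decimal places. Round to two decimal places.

Output gap = 100 × (21816.5 − 22488.3) / 22488.3 = -2.99%.
i = 2.30 + 4.40 + 0.9 × (4.40 − 2.00) + 1.1 × (-2.99)
   = 2.30 + 4.4 + 2.16 − 3.289 = 5.57

5.57%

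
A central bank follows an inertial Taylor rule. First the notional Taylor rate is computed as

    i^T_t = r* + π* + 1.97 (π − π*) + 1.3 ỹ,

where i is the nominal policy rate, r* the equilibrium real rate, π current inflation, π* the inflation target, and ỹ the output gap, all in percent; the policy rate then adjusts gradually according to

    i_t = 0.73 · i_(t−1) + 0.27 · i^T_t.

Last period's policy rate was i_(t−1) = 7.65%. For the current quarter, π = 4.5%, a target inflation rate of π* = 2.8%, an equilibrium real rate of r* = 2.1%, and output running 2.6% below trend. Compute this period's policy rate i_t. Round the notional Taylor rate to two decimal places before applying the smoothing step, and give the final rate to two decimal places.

Output 2.6% below potential → ỹ = -2.6.
i^T_t = 2.1 + 2.8 + 1.97 × (4.5 − 2.8) + 1.3 × (-2.6)
   = 2.1 + 2.8 + 3.349 − 3.38 = 4.87
i_t = 0.73 × 7.65 + 0.27 × 4.87 = 5.5845 + 1.3149 = 6.90

6.90%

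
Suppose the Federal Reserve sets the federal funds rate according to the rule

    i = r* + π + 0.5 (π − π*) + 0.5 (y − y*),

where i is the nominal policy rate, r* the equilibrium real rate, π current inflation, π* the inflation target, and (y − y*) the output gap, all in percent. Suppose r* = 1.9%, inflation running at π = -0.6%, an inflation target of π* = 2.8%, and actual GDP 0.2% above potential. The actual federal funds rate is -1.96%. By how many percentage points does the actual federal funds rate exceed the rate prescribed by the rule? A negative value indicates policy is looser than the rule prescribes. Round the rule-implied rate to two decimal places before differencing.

Output 0.2% above potential → (y − y*) = 0.2.
i = 1.9 + (-0.6) + 0.5 × (-0.6 − 2.8) + 0.5 × 0.2
   = 1.9 − 0.6 − 1.7 + 0.1 = -0.30
Deviation = -1.96 − (-0.30) = -1.66 pp.

-1.66 pp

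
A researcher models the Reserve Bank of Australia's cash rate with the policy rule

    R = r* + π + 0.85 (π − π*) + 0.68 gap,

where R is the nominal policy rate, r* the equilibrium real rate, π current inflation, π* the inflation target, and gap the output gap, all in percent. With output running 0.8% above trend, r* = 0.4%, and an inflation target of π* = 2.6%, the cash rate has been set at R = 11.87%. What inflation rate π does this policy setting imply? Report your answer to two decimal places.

7.10%

Output 0.8% above potential → gap = 0.8.
Collecting π: R = r* + (1 + 0.85) π − 0.85 π* + 0.68 gap
1.85 π = 11.87 − 0.4 + 0.85 × 2.6 − 0.68 × 0.8 = 13.136
π = 13.136 / 1.85 = 7.10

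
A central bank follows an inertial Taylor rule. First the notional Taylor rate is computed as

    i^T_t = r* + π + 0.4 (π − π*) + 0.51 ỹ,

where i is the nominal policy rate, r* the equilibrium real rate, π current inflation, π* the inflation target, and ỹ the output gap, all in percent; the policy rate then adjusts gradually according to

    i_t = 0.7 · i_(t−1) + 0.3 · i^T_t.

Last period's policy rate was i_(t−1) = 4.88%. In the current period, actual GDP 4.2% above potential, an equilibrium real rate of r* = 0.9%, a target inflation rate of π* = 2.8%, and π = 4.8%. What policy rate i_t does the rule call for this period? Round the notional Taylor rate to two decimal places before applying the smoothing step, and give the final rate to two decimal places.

6.01%

Output 4.2% above potential → ỹ = 4.2.
i^T_t = 0.9 + 4.8 + 0.4 × (4.8 − 2.8) + 0.51 × 4.2
   = 0.9 + 4.8 + 0.8 + 2.142 = 8.64
i_t = 0.7 × 4.88 + 0.3 × 8.64 = 3.416 + 2.592 = 6.01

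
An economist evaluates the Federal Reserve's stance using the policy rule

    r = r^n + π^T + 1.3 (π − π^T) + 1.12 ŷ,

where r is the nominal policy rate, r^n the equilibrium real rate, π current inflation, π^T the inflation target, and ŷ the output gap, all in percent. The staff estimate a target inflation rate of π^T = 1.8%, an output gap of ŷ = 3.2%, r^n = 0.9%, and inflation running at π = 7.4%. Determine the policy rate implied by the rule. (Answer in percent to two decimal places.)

r = 0.9 + 1.8 + 1.3 × (7.4 − 1.8) + 1.12 × 3.2
   = 0.9 + 1.8 + 7.28 + 3.584 = 13.56

13.56%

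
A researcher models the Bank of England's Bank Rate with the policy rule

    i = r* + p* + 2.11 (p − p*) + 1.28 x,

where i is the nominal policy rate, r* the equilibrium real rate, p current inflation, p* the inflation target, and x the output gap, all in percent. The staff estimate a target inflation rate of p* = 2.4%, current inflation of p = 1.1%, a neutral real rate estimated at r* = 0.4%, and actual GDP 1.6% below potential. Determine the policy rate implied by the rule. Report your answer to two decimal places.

Output 1.6% below potential → x = -1.6.
i = 0.4 + 2.4 + 2.11 × (1.1 − 2.4) + 1.28 × (-1.6)
   = 0.4 + 2.4 − 2.743 − 2.048 = -1.99

-1.99%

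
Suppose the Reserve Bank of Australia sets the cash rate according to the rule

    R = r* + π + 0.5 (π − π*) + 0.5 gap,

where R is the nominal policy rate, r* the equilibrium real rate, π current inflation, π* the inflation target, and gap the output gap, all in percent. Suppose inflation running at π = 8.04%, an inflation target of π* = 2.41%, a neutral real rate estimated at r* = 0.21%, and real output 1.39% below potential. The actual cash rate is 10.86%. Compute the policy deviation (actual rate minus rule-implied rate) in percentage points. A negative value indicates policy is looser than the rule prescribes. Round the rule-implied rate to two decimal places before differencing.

0.49 pp

Output 1.39% below potential → gap = -1.39.
R = 0.21 + 8.04 + 0.5 × (8.04 − 2.41) + 0.5 × (-1.39)
   = 0.21 + 8.04 + 2.815 − 0.695 = 10.37
Deviation = 10.86 − 10.37 = 0.49 pp.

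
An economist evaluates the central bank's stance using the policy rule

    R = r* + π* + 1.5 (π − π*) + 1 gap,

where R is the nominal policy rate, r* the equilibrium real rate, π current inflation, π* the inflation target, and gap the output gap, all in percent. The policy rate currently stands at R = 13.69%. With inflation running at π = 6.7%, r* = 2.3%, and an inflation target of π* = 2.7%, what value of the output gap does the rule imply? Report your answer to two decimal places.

1 gap = 13.69 − 2.3 − 2.7 − 1.5 × (6.7 − 2.7) = 2.69
gap = 2.69 / 1 = 2.69

2.69%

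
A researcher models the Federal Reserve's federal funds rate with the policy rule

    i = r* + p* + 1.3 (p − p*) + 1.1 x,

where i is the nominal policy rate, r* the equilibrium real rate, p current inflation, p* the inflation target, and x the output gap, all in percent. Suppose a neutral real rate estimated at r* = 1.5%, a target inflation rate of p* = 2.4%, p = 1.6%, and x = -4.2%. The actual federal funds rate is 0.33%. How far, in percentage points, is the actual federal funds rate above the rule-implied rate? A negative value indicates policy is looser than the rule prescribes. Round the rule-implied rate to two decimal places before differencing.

i = 1.5 + 2.4 + 1.3 × (1.6 − 2.4) + 1.1 × (-4.2)
   = 1.5 + 2.4 − 1.04 − 4.62 = -1.76
Deviation = 0.33 − (-1.76) = 2.09 pp.

2.09 pp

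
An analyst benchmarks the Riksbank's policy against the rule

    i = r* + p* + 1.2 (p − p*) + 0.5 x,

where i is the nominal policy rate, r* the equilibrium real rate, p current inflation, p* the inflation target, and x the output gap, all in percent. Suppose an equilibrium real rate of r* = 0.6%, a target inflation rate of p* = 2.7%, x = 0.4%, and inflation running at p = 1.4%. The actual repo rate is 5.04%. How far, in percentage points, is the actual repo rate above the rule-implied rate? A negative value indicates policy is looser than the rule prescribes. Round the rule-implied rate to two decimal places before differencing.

3.10 pp

i = 0.6 + 2.7 + 1.2 × (1.4 − 2.7) + 0.5 × 0.4
   = 0.6 + 2.7 − 1.56 + 0.2 = 1.94
Deviation = 5.04 − 1.94 = 3.10 pp.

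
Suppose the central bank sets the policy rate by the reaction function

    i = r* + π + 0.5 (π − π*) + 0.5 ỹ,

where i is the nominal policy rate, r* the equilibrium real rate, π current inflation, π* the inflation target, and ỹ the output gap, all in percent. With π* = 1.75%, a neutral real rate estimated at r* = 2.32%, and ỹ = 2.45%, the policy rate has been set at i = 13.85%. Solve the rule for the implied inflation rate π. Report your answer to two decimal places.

Collecting π: i = r* + (1 + 0.5) π − 0.5 π* + 0.5 ỹ
1.5 π = 13.85 − 2.32 + 0.5 × 1.75 − 0.5 × 2.45 = 11.18
π = 11.18 / 1.5 = 7.45

7.45%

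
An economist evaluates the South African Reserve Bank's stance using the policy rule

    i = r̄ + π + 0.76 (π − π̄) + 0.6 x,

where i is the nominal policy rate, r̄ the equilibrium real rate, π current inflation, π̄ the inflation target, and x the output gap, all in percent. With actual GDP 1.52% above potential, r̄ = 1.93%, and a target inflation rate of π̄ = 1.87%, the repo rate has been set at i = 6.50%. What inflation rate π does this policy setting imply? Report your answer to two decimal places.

Output 1.52% above potential → x = 1.52.
Collecting π: i = r̄ + (1 + 0.76) π − 0.76 π̄ + 0.6 x
1.76 π = 6.50 − 1.93 + 0.76 × 1.87 − 0.6 × 1.52 = 5.0792
π = 5.0792 / 1.76 = 2.89

2.89%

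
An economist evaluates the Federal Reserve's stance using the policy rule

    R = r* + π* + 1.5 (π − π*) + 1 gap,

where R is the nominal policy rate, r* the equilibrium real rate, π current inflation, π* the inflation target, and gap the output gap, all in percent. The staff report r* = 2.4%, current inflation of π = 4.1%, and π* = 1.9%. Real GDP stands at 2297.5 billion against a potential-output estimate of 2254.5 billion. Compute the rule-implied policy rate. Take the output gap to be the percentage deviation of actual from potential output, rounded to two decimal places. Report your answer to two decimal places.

Output gap = 100 × (2297.5 − 2254.5) / 2254.5 = 1.91%.
R = 2.40 + 1.90 + 1.5 × (4.10 − 1.90) + 1 × 1.91
   = 2.40 + 1.9 + 3.3 + 1.91 = 9.51

9.51%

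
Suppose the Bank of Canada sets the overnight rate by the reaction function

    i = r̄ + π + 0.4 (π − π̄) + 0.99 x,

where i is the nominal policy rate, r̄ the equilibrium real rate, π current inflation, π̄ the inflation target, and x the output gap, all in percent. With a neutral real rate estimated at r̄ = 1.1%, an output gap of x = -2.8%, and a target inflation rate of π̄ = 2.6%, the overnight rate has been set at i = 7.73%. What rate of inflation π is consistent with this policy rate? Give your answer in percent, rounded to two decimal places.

Collecting π: i = r̄ + (1 + 0.4) π − 0.4 π̄ + 0.99 x
1.4 π = 7.73 − 1.1 + 0.4 × 2.6 − 0.99 × (-2.8) = 10.442
π = 10.442 / 1.4 = 7.46

7.46%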